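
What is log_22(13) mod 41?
19

Baby-step giant-step with step n = ⌈√41⌉ = 7.
Baby steps 22^j mod 41 (j:value) for j=0..6: 0:1, 1:22, 2:33, 3:29, 4:23, 5:14, 6:21.
Giant-step multiplier: 22^(-7) ≡ 22^(40-7) = 22^33 ≡ 15 (mod 41).
Giant steps γ_i = 13·15^i mod 41: γ_0=13, γ_1=31, γ_2=14 (in table at j=5).
x = i·n + j = 2·7 + 5 = 19.
Check: 22^19 ≡ 13 (mod 41).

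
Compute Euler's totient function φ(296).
144

296 = 2^3 × 37
φ(n) = n × ∏(1 - 1/p) for each prime p dividing n
φ(296) = 296 × (1 - 1/2) × (1 - 1/37) = 144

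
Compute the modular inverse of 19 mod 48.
43

gcd(19, 48) = 1, so the inverse exists.
Extended Euclidean algorithm on (48, 19):
48 = 2 × 19 + 10  ⟹  10 = (1)·48 + (-2)·19
19 = 1 × 10 + 9  ⟹  9 = (-1)·48 + (3)·19
10 = 1 × 9 + 1  ⟹  1 = (2)·48 + (-5)·19
So (-5)·19 ≡ 1 (mod 48), i.e. 19^(-1) ≡ -5 ≡ 43 (mod 48).
Check: 19 × 43 = 817 ≡ 1 (mod 48)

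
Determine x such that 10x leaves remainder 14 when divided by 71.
x ≡ 44 (mod 71)

gcd(10, 71) = 1, which divides 14, so solutions exist.
Find 10^(-1) mod 71 by the extended Euclidean algorithm:
71 = 7 × 10 + 1  ⟹  1 = (1)·71 + (-7)·10
So (-7)·10 ≡ 1 (mod 71), i.e. 10^(-1) ≡ -7 ≡ 64 (mod 71).
x ≡ 64 × 14 = 896 ≡ 44 (mod 71).
Check: 10 × 44 = 440 ≡ 14 (mod 71).
Unique solution: x ≡ 44 (mod 71)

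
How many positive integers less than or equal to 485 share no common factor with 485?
384

485 = 5 × 97
φ(n) = n × ∏(1 - 1/p) for each prime p dividing n
φ(485) = 485 × (1 - 1/5) × (1 - 1/97) = 384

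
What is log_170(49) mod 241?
158

Baby-step giant-step with step n = ⌈√241⌉ = 16.
Baby steps 170^j mod 241 (j:value) for j=0..15: 0:1, 1:170, 2:221, 3:215, 4:159, 5:38, 6:194, 7:204, 8:217, 9:17, 10:239, 11:142, 12:40, 13:52, 14:164, 15:165.
Giant-step multiplier: 170^(-16) ≡ 170^(240-16) = 170^224 ≡ 100 (mod 241).
Giant steps γ_i = 49·100^i mod 241: γ_0=49, γ_1=80, γ_2=47, γ_3=121, γ_4=50, γ_5=180, γ_6=166, γ_7=212, γ_8=233, γ_9=164 (in table at j=14).
x = i·n + j = 9·16 + 14 = 158.
Check: 170^158 ≡ 49 (mod 241).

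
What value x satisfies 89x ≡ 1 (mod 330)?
89

gcd(89, 330) = 1, so the inverse exists.
Extended Euclidean algorithm on (330, 89):
330 = 3 × 89 + 63  ⟹  63 = (1)·330 + (-3)·89
89 = 1 × 63 + 26  ⟹  26 = (-1)·330 + (4)·89
63 = 2 × 26 + 11  ⟹  11 = (3)·330 + (-11)·89
26 = 2 × 11 + 4  ⟹  4 = (-7)·330 + (26)·89
11 = 2 × 4 + 3  ⟹  3 = (17)·330 + (-63)·89
4 = 1 × 3 + 1  ⟹  1 = (-24)·330 + (89)·89
So (89)·89 ≡ 1 (mod 330), i.e. 89^(-1) ≡ 89 (mod 330).
Check: 89 × 89 = 7921 ≡ 1 (mod 330)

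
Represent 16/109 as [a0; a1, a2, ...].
[0; 6, 1, 4, 3]

Euclidean algorithm steps:
16 = 0 × 109 + 16
109 = 6 × 16 + 13
16 = 1 × 13 + 3
13 = 4 × 3 + 1
3 = 3 × 1 + 0
Continued fraction: [0; 6, 1, 4, 3]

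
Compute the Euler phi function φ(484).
220

484 = 2^2 × 11^2
φ(n) = n × ∏(1 - 1/p) for each prime p dividing n
φ(484) = 484 × (1 - 1/2) × (1 - 1/11) = 220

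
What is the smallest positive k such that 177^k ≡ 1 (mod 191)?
19

191 is prime, so ord(177) divides φ(191) = 190.
Divisors of 190: 1, 2, 5, 10, 19, 38, 95, 190.
Repeated squaring: 177^1 ≡ 177, 177^2 ≡ 5, 177^4 ≡ 25, 177^8 ≡ 52, 177^16 ≡ 30, 177^32 ≡ 136, 177^64 ≡ 160, 177^128 ≡ 6 (mod 191).
Test 177^d mod 191 for each divisor d in increasing order:
177^1 ≡ 177
177^2 ≡ 5
177^5 = 177^4·177^1 ≡ 32
177^10 = 177^8·177^2 ≡ 69
177^19 = 177^16·177^2·177^1 ≡ 1  ← first divisor giving 1
The order is 19.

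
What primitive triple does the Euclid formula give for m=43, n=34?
(693, 2924, 3005)

Euclid's formula: a = m² - n², b = 2mn, c = m² + n²
m = 43, n = 34
a = 43² - 34² = 1849 - 1156 = 693
b = 2 × 43 × 34 = 2924
c = 43² + 34² = 1849 + 1156 = 3005
Verification: 693² + 2924² = 480249 + 8549776 = 9030025 = 3005² ✓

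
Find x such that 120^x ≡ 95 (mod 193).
86

Baby-step giant-step with step n = ⌈√193⌉ = 14.
Baby steps 120^j mod 193 (j:value) for j=0..13: 0:1, 1:120, 2:118, 3:71, 4:28, 5:79, 6:23, 7:58, 8:12, 9:89, 10:65, 11:80, 12:143, 13:176.
Giant-step multiplier: 120^(-14) ≡ 120^(192-14) = 120^178 ≡ 100 (mod 193).
Giant steps γ_i = 95·100^i mod 193: γ_0=95, γ_1=43, γ_2=54, γ_3=189, γ_4=179, γ_5=144, γ_6=118 (in table at j=2).
x = i·n + j = 6·14 + 2 = 86.
Check: 120^86 ≡ 95 (mod 193).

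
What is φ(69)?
44

69 = 3 × 23
φ(n) = n × ∏(1 - 1/p) for each prime p dividing n
φ(69) = 69 × (1 - 1/3) × (1 - 1/23) = 44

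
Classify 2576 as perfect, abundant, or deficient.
abundant

Proper divisors of 2576: sum = 1 + 2 + 4 + 7 + 8 + 14 + 16 + 23 + ... + 322 + 368 + 644 + 1288 (19 divisors) = 3376
Since 3376 > 2576, 2576 is abundant.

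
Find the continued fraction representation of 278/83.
[3; 2, 1, 6, 4]

Euclidean algorithm steps:
278 = 3 × 83 + 29
83 = 2 × 29 + 25
29 = 1 × 25 + 4
25 = 6 × 4 + 1
4 = 4 × 1 + 0
Continued fraction: [3; 2, 1, 6, 4]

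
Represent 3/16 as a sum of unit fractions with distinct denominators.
1/6 + 1/48

Greedy algorithm:
3/16: ceiling(16/3) = 6, use 1/6
1/48: ceiling(48/1) = 48, use 1/48
Result: 3/16 = 1/6 + 1/48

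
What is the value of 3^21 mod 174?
75

Repeated squaring. Binary of 21 = 10101.
3^1 ≡ 3 (mod 174); 3^2 ≡ 9 (mod 174); 3^4 ≡ 81 (mod 174); 3^8 ≡ 123 (mod 174); 3^16 ≡ 165 (mod 174)
3^21 = 3^1 × 3^4 × 3^16 ≡ 75 (mod 174)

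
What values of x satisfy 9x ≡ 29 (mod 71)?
x ≡ 19 (mod 71)

gcd(9, 71) = 1, which divides 29, so solutions exist.
Find 9^(-1) mod 71 by the extended Euclidean algorithm:
71 = 7 × 9 + 8  ⟹  8 = (1)·71 + (-7)·9
9 = 1 × 8 + 1  ⟹  1 = (-1)·71 + (8)·9
So (8)·9 ≡ 1 (mod 71), i.e. 9^(-1) ≡ 8 (mod 71).
x ≡ 8 × 29 = 232 ≡ 19 (mod 71).
Check: 9 × 19 = 171 ≡ 29 (mod 71).
Unique solution: x ≡ 19 (mod 71)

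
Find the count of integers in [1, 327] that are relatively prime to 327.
216

327 = 3 × 109
φ(n) = n × ∏(1 - 1/p) for each prime p dividing n
φ(327) = 327 × (1 - 1/3) × (1 - 1/109) = 216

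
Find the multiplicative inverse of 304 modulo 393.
340

gcd(304, 393) = 1, so the inverse exists.
Extended Euclidean algorithm on (393, 304):
393 = 1 × 304 + 89  ⟹  89 = (1)·393 + (-1)·304
304 = 3 × 89 + 37  ⟹  37 = (-3)·393 + (4)·304
89 = 2 × 37 + 15  ⟹  15 = (7)·393 + (-9)·304
37 = 2 × 15 + 7  ⟹  7 = (-17)·393 + (22)·304
15 = 2 × 7 + 1  ⟹  1 = (41)·393 + (-53)·304
So (-53)·304 ≡ 1 (mod 393), i.e. 304^(-1) ≡ -53 ≡ 340 (mod 393).
Check: 304 × 340 = 103360 ≡ 1 (mod 393)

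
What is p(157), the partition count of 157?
80630964769

p(n) counts ways to write n as a sum of positive integers (order ignored).
Euler's pentagonal recurrence: p(k) = p(k-1) + p(k-2) - p(k-5) - p(k-7) + p(k-12) + p(k-15) - ... (offsets j(3j∓1)/2, signs ++--, p(0)=1, p(<0)=0).
DP table for k = 0..156: p(0)=1, p(1)=1, p(2)=2, p(3)=3, p(4)=5, p(5)=7, p(6)=11, p(7)=15, p(8)=22, p(9)=30, p(10)=42, p(11)=56, p(12)=77, p(13)=101, p(14)=135, p(15)=176, p(16)=231, p(17)=297, p(18)=385, p(19)=490, p(20)=627, p(21)=792, p(22)=1002, p(23)=1255, p(24)=1575, p(25)=1958, p(26)=2436, p(27)=3010, p(28)=3718, p(29)=4565, p(30)=5604, p(31)=6842, p(32)=8349, p(33)=10143, p(34)=12310, p(35)=14883, p(36)=17977, p(37)=21637, p(38)=26015, p(39)=31185, p(40)=37338, p(41)=44583, p(42)=53174, p(43)=63261, p(44)=75175, p(45)=89134, p(46)=105558, p(47)=124754, p(48)=147273, p(49)=173525, p(50)=204226, p(51)=239943, p(52)=281589, p(53)=329931, p(54)=386155, p(55)=451276, p(56)=526823, p(57)=614154, p(58)=715220, p(59)=831820, p(60)=966467, p(61)=1121505, p(62)=1300156, p(63)=1505499, p(64)=1741630, p(65)=2012558, p(66)=2323520, p(67)=2679689, p(68)=3087735, p(69)=3554345, p(70)=4087968, p(71)=4697205, p(72)=5392783, p(73)=6185689, p(74)=7089500, p(75)=8118264, p(76)=9289091, p(77)=10619863, p(78)=12132164, p(79)=13848650, p(80)=15796476, p(81)=18004327, p(82)=20506255, p(83)=23338469, p(84)=26543660, p(85)=30167357, p(86)=34262962, p(87)=38887673, p(88)=44108109, p(89)=49995925, p(90)=56634173, p(91)=64112359, p(92)=72533807, p(93)=82010177, p(94)=92669720, p(95)=104651419, p(96)=118114304, p(97)=133230930, p(98)=150198136, p(99)=169229875, p(100)=190569292, p(101)=214481126, p(102)=241265379, p(103)=271248950, p(104)=304801365, p(105)=342325709, p(106)=384276336, p(107)=431149389, p(108)=483502844, p(109)=541946240, p(110)=607163746, p(111)=679903203, p(112)=761002156, p(113)=851376628, p(114)=952050665, p(115)=1064144451, p(116)=1188908248, p(117)=1327710076, p(118)=1482074143, p(119)=1653668665, p(120)=1844349560, p(121)=2056148051, p(122)=2291320912, p(123)=2552338241, p(124)=2841940500, p(125)=3163127352, p(126)=3519222692, p(127)=3913864295, p(128)=4351078600, p(129)=4835271870, p(130)=5371315400, p(131)=5964539504, p(132)=6620830889, p(133)=7346629512, p(134)=8149040695, p(135)=9035836076, p(136)=10015581680, p(137)=11097645016, p(138)=12292341831, p(139)=13610949895, p(140)=15065878135, p(141)=16670689208, p(142)=18440293320, p(143)=20390982757, p(144)=22540654445, p(145)=24908858009, p(146)=27517052599, p(147)=30388671978, p(148)=33549419497, p(149)=37027355200, p(150)=40853235313, p(151)=45060624582, p(152)=49686288421, p(153)=54770336324, p(154)=60356673280, p(155)=66493182097, p(156)=73232243759.
Final step: p(157) = p(156) + p(155) - p(152) - p(150) + p(145) + p(142) - p(135) - p(131) + p(122) + p(117) - p(106) - p(100) + p(87) + p(80) - p(65) - p(57) + p(40) + p(31) - p(12) - p(2)
= 73232243759 + 66493182097 - 49686288421 - 40853235313 + 24908858009 + 18440293320 - 9035836076 - 5964539504 + 2291320912 + 1327710076 - 384276336 - 190569292 + 38887673 + 15796476 - 2012558 - 614154 + 37338 + 6842 - 77 - 2
= 80630964769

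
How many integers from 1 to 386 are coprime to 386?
192

386 = 2 × 193
φ(n) = n × ∏(1 - 1/p) for each prime p dividing n
φ(386) = 386 × (1 - 1/2) × (1 - 1/193) = 192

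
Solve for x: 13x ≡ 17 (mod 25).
x ≡ 9 (mod 25)

gcd(13, 25) = 1, which divides 17, so solutions exist.
Find 13^(-1) mod 25 by the extended Euclidean algorithm:
25 = 1 × 13 + 12  ⟹  12 = (1)·25 + (-1)·13
13 = 1 × 12 + 1  ⟹  1 = (-1)·25 + (2)·13
So (2)·13 ≡ 1 (mod 25), i.e. 13^(-1) ≡ 2 (mod 25).
x ≡ 2 × 17 = 34 ≡ 9 (mod 25).
Check: 13 × 9 = 117 ≡ 17 (mod 25).
Unique solution: x ≡ 9 (mod 25)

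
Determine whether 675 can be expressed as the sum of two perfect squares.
Not possible

Factorization: 675 = 3^3 × 5^2
By Fermat: n is sum of two squares iff every prime p ≡ 3 (mod 4) appears to even power.
Prime(s) ≡ 3 (mod 4) with odd exponent: [(3, 3)]
Therefore 675 cannot be expressed as a² + b².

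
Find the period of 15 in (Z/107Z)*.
106

107 is prime, so ord(15) divides φ(107) = 106.
Divisors of 106: 1, 2, 53, 106.
Repeated squaring: 15^1 ≡ 15, 15^2 ≡ 11, 15^4 ≡ 14, 15^8 ≡ 89, 15^16 ≡ 3, 15^32 ≡ 9, 15^64 ≡ 81 (mod 107).
Test 15^d mod 107 for each divisor d in increasing order:
15^1 ≡ 15
15^2 ≡ 11
15^53 = 15^32·15^16·15^4·15^1 ≡ 106
15^106 = 15^64·15^32·15^8·15^2 ≡ 1  ← first divisor giving 1
The order is 106.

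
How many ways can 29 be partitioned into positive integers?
4565

p(n) counts ways to write n as a sum of positive integers (order ignored).
Euler's pentagonal recurrence: p(k) = p(k-1) + p(k-2) - p(k-5) - p(k-7) + p(k-12) + p(k-15) - ... (offsets j(3j∓1)/2, signs ++--, p(0)=1, p(<0)=0).
DP table for k = 0..28: p(0)=1, p(1)=1, p(2)=2, p(3)=3, p(4)=5, p(5)=7, p(6)=11, p(7)=15, p(8)=22, p(9)=30, p(10)=42, p(11)=56, p(12)=77, p(13)=101, p(14)=135, p(15)=176, p(16)=231, p(17)=297, p(18)=385, p(19)=490, p(20)=627, p(21)=792, p(22)=1002, p(23)=1255, p(24)=1575, p(25)=1958, p(26)=2436, p(27)=3010, p(28)=3718.
Final step: p(29) = p(28) + p(27) - p(24) - p(22) + p(17) + p(14) - p(7) - p(3)
= 3718 + 3010 - 1575 - 1002 + 297 + 135 - 15 - 3
= 4565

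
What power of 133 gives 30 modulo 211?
202

Baby-step giant-step with step n = ⌈√211⌉ = 15.
Baby steps 133^j mod 211 (j:value) for j=0..14: 0:1, 1:133, 2:176, 3:198, 4:170, 5:33, 6:169, 7:111, 8:204, 9:124, 10:34, 11:91, 12:76, 13:191, 14:83.
Giant-step multiplier: 133^(-15) ≡ 133^(210-15) = 133^195 ≡ 63 (mod 211).
Giant steps γ_i = 30·63^i mod 211: γ_0=30, γ_1=202, γ_2=66, γ_3=149, γ_4=103, γ_5=159, γ_6=100, γ_7=181, γ_8=9, γ_9=145, γ_10=62, γ_11=108, γ_12=52, γ_13=111 (in table at j=7).
x = i·n + j = 13·15 + 7 = 202.
Check: 133^202 ≡ 30 (mod 211).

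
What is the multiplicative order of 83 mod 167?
166

167 is prime, so ord(83) divides φ(167) = 166.
Divisors of 166: 1, 2, 83, 166.
Repeated squaring: 83^1 ≡ 83, 83^2 ≡ 42, 83^4 ≡ 94, 83^8 ≡ 152, 83^16 ≡ 58, 83^32 ≡ 24, 83^64 ≡ 75, 83^128 ≡ 114 (mod 167).
Test 83^d mod 167 for each divisor d in increasing order:
83^1 ≡ 83
83^2 ≡ 42
83^83 = 83^64·83^16·83^2·83^1 ≡ 166
83^166 = 83^128·83^32·83^4·83^2 ≡ 1  ← first divisor giving 1
The order is 166.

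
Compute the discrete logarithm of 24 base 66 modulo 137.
35

Baby-step giant-step with step n = ⌈√137⌉ = 12.
Baby steps 66^j mod 137 (j:value) for j=0..11: 0:1, 1:66, 2:109, 3:70, 4:99, 5:95, 6:105, 7:80, 8:74, 9:89, 10:120, 11:111.
Giant-step multiplier: 66^(-12) ≡ 66^(136-12) = 66^124 ≡ 78 (mod 137).
Giant steps γ_i = 24·78^i mod 137: γ_0=24, γ_1=91, γ_2=111 (in table at j=11).
x = i·n + j = 2·12 + 11 = 35.
Check: 66^35 ≡ 24 (mod 137).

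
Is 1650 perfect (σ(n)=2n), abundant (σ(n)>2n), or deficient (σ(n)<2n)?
abundant

Proper divisors of 1650: sum = 1 + 2 + 3 + 5 + 6 + 10 + 11 + 15 + ... + 275 + 330 + 550 + 825 (23 divisors) = 2814
Since 2814 > 1650, 1650 is abundant.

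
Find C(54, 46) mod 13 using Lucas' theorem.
0

Using Lucas' theorem:
Write n=54 and k=46 in base 13:
n in base 13: [4, 2]
k in base 13: [3, 7]
C(54,46) mod 13 = ∏ C(n_i, k_i) mod 13
Digit binomials (mod 13): C(4,3) = 4; C(2,7) = 0 (k_i > n_i)
Product: 4 × 0 = 0 ≡ 0 (mod 13)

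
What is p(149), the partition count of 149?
37027355200

p(n) counts ways to write n as a sum of positive integers (order ignored).
Euler's pentagonal recurrence: p(k) = p(k-1) + p(k-2) - p(k-5) - p(k-7) + p(k-12) + p(k-15) - ... (offsets j(3j∓1)/2, signs ++--, p(0)=1, p(<0)=0).
DP table for k = 0..148: p(0)=1, p(1)=1, p(2)=2, p(3)=3, p(4)=5, p(5)=7, p(6)=11, p(7)=15, p(8)=22, p(9)=30, p(10)=42, p(11)=56, p(12)=77, p(13)=101, p(14)=135, p(15)=176, p(16)=231, p(17)=297, p(18)=385, p(19)=490, p(20)=627, p(21)=792, p(22)=1002, p(23)=1255, p(24)=1575, p(25)=1958, p(26)=2436, p(27)=3010, p(28)=3718, p(29)=4565, p(30)=5604, p(31)=6842, p(32)=8349, p(33)=10143, p(34)=12310, p(35)=14883, p(36)=17977, p(37)=21637, p(38)=26015, p(39)=31185, p(40)=37338, p(41)=44583, p(42)=53174, p(43)=63261, p(44)=75175, p(45)=89134, p(46)=105558, p(47)=124754, p(48)=147273, p(49)=173525, p(50)=204226, p(51)=239943, p(52)=281589, p(53)=329931, p(54)=386155, p(55)=451276, p(56)=526823, p(57)=614154, p(58)=715220, p(59)=831820, p(60)=966467, p(61)=1121505, p(62)=1300156, p(63)=1505499, p(64)=1741630, p(65)=2012558, p(66)=2323520, p(67)=2679689, p(68)=3087735, p(69)=3554345, p(70)=4087968, p(71)=4697205, p(72)=5392783, p(73)=6185689, p(74)=7089500, p(75)=8118264, p(76)=9289091, p(77)=10619863, p(78)=12132164, p(79)=13848650, p(80)=15796476, p(81)=18004327, p(82)=20506255, p(83)=23338469, p(84)=26543660, p(85)=30167357, p(86)=34262962, p(87)=38887673, p(88)=44108109, p(89)=49995925, p(90)=56634173, p(91)=64112359, p(92)=72533807, p(93)=82010177, p(94)=92669720, p(95)=104651419, p(96)=118114304, p(97)=133230930, p(98)=150198136, p(99)=169229875, p(100)=190569292, p(101)=214481126, p(102)=241265379, p(103)=271248950, p(104)=304801365, p(105)=342325709, p(106)=384276336, p(107)=431149389, p(108)=483502844, p(109)=541946240, p(110)=607163746, p(111)=679903203, p(112)=761002156, p(113)=851376628, p(114)=952050665, p(115)=1064144451, p(116)=1188908248, p(117)=1327710076, p(118)=1482074143, p(119)=1653668665, p(120)=1844349560, p(121)=2056148051, p(122)=2291320912, p(123)=2552338241, p(124)=2841940500, p(125)=3163127352, p(126)=3519222692, p(127)=3913864295, p(128)=4351078600, p(129)=4835271870, p(130)=5371315400, p(131)=5964539504, p(132)=6620830889, p(133)=7346629512, p(134)=8149040695, p(135)=9035836076, p(136)=10015581680, p(137)=11097645016, p(138)=12292341831, p(139)=13610949895, p(140)=15065878135, p(141)=16670689208, p(142)=18440293320, p(143)=20390982757, p(144)=22540654445, p(145)=24908858009, p(146)=27517052599, p(147)=30388671978, p(148)=33549419497.
Final step: p(149) = p(148) + p(147) - p(144) - p(142) + p(137) + p(134) - p(127) - p(123) + p(114) + p(109) - p(98) - p(92) + p(79) + p(72) - p(57) - p(49) + p(32) + p(23) - p(4)
= 33549419497 + 30388671978 - 22540654445 - 18440293320 + 11097645016 + 8149040695 - 3913864295 - 2552338241 + 952050665 + 541946240 - 150198136 - 72533807 + 13848650 + 5392783 - 614154 - 173525 + 8349 + 1255 - 5
= 37027355200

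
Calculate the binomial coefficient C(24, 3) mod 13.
9

Using Lucas' theorem:
Write n=24 and k=3 in base 13:
n in base 13: [1, 11]
k in base 13: [0, 3]
C(24,3) mod 13 = ∏ C(n_i, k_i) mod 13
Digit binomials (mod 13): C(1,0) = 1; C(11,3) = 165 ≡ 9
Product: 1 × 9 = 9 ≡ 9 (mod 13)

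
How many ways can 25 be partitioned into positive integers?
1958

p(n) counts ways to write n as a sum of positive integers (order ignored).
Euler's pentagonal recurrence: p(k) = p(k-1) + p(k-2) - p(k-5) - p(k-7) + p(k-12) + p(k-15) - ... (offsets j(3j∓1)/2, signs ++--, p(0)=1, p(<0)=0).
DP table for k = 0..24: p(0)=1, p(1)=1, p(2)=2, p(3)=3, p(4)=5, p(5)=7, p(6)=11, p(7)=15, p(8)=22, p(9)=30, p(10)=42, p(11)=56, p(12)=77, p(13)=101, p(14)=135, p(15)=176, p(16)=231, p(17)=297, p(18)=385, p(19)=490, p(20)=627, p(21)=792, p(22)=1002, p(23)=1255, p(24)=1575.
Final step: p(25) = p(24) + p(23) - p(20) - p(18) + p(13) + p(10) - p(3)
= 1575 + 1255 - 627 - 385 + 101 + 42 - 3
= 1958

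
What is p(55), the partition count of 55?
451276

p(n) counts ways to write n as a sum of positive integers (order ignored).
Euler's pentagonal recurrence: p(k) = p(k-1) + p(k-2) - p(k-5) - p(k-7) + p(k-12) + p(k-15) - ... (offsets j(3j∓1)/2, signs ++--, p(0)=1, p(<0)=0).
DP table for k = 0..54: p(0)=1, p(1)=1, p(2)=2, p(3)=3, p(4)=5, p(5)=7, p(6)=11, p(7)=15, p(8)=22, p(9)=30, p(10)=42, p(11)=56, p(12)=77, p(13)=101, p(14)=135, p(15)=176, p(16)=231, p(17)=297, p(18)=385, p(19)=490, p(20)=627, p(21)=792, p(22)=1002, p(23)=1255, p(24)=1575, p(25)=1958, p(26)=2436, p(27)=3010, p(28)=3718, p(29)=4565, p(30)=5604, p(31)=6842, p(32)=8349, p(33)=10143, p(34)=12310, p(35)=14883, p(36)=17977, p(37)=21637, p(38)=26015, p(39)=31185, p(40)=37338, p(41)=44583, p(42)=53174, p(43)=63261, p(44)=75175, p(45)=89134, p(46)=105558, p(47)=124754, p(48)=147273, p(49)=173525, p(50)=204226, p(51)=239943, p(52)=281589, p(53)=329931, p(54)=386155.
Final step: p(55) = p(54) + p(53) - p(50) - p(48) + p(43) + p(40) - p(33) - p(29) + p(20) + p(15) - p(4)
= 386155 + 329931 - 204226 - 147273 + 63261 + 37338 - 10143 - 4565 + 627 + 176 - 5
= 451276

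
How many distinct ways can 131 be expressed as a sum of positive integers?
5964539504

p(n) counts ways to write n as a sum of positive integers (order ignored).
Euler's pentagonal recurrence: p(k) = p(k-1) + p(k-2) - p(k-5) - p(k-7) + p(k-12) + p(k-15) - ... (offsets j(3j∓1)/2, signs ++--, p(0)=1, p(<0)=0).
DP table for k = 0..130: p(0)=1, p(1)=1, p(2)=2, p(3)=3, p(4)=5, p(5)=7, p(6)=11, p(7)=15, p(8)=22, p(9)=30, p(10)=42, p(11)=56, p(12)=77, p(13)=101, p(14)=135, p(15)=176, p(16)=231, p(17)=297, p(18)=385, p(19)=490, p(20)=627, p(21)=792, p(22)=1002, p(23)=1255, p(24)=1575, p(25)=1958, p(26)=2436, p(27)=3010, p(28)=3718, p(29)=4565, p(30)=5604, p(31)=6842, p(32)=8349, p(33)=10143, p(34)=12310, p(35)=14883, p(36)=17977, p(37)=21637, p(38)=26015, p(39)=31185, p(40)=37338, p(41)=44583, p(42)=53174, p(43)=63261, p(44)=75175, p(45)=89134, p(46)=105558, p(47)=124754, p(48)=147273, p(49)=173525, p(50)=204226, p(51)=239943, p(52)=281589, p(53)=329931, p(54)=386155, p(55)=451276, p(56)=526823, p(57)=614154, p(58)=715220, p(59)=831820, p(60)=966467, p(61)=1121505, p(62)=1300156, p(63)=1505499, p(64)=1741630, p(65)=2012558, p(66)=2323520, p(67)=2679689, p(68)=3087735, p(69)=3554345, p(70)=4087968, p(71)=4697205, p(72)=5392783, p(73)=6185689, p(74)=7089500, p(75)=8118264, p(76)=9289091, p(77)=10619863, p(78)=12132164, p(79)=13848650, p(80)=15796476, p(81)=18004327, p(82)=20506255, p(83)=23338469, p(84)=26543660, p(85)=30167357, p(86)=34262962, p(87)=38887673, p(88)=44108109, p(89)=49995925, p(90)=56634173, p(91)=64112359, p(92)=72533807, p(93)=82010177, p(94)=92669720, p(95)=104651419, p(96)=118114304, p(97)=133230930, p(98)=150198136, p(99)=169229875, p(100)=190569292, p(101)=214481126, p(102)=241265379, p(103)=271248950, p(104)=304801365, p(105)=342325709, p(106)=384276336, p(107)=431149389, p(108)=483502844, p(109)=541946240, p(110)=607163746, p(111)=679903203, p(112)=761002156, p(113)=851376628, p(114)=952050665, p(115)=1064144451, p(116)=1188908248, p(117)=1327710076, p(118)=1482074143, p(119)=1653668665, p(120)=1844349560, p(121)=2056148051, p(122)=2291320912, p(123)=2552338241, p(124)=2841940500, p(125)=3163127352, p(126)=3519222692, p(127)=3913864295, p(128)=4351078600, p(129)=4835271870, p(130)=5371315400.
Final step: p(131) = p(130) + p(129) - p(126) - p(124) + p(119) + p(116) - p(109) - p(105) + p(96) + p(91) - p(80) - p(74) + p(61) + p(54) - p(39) - p(31) + p(14) + p(5)
= 5371315400 + 4835271870 - 3519222692 - 2841940500 + 1653668665 + 1188908248 - 541946240 - 342325709 + 118114304 + 64112359 - 15796476 - 7089500 + 1121505 + 386155 - 31185 - 6842 + 135 + 7
= 5964539504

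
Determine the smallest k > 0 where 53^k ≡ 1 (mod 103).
102

103 is prime, so ord(53) divides φ(103) = 102.
Divisors of 102: 1, 2, 3, 6, 17, 34, 51, 102.
Repeated squaring: 53^1 ≡ 53, 53^2 ≡ 28, 53^4 ≡ 63, 53^8 ≡ 55, 53^16 ≡ 38, 53^32 ≡ 2, 53^64 ≡ 4 (mod 103).
Test 53^d mod 103 for each divisor d in increasing order:
53^1 ≡ 53
53^2 ≡ 28
53^3 = 53^2·53^1 ≡ 42
53^6 = 53^4·53^2 ≡ 13
53^17 = 53^16·53^1 ≡ 57
53^34 = 53^32·53^2 ≡ 56
53^51 = 53^32·53^16·53^2·53^1 ≡ 102
53^102 = 53^64·53^32·53^4·53^2 ≡ 1  ← first divisor giving 1
The order is 102.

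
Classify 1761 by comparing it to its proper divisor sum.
deficient

Proper divisors of 1761: sum = 1 + 3 + 587 = 591
Since 591 < 1761, 1761 is deficient.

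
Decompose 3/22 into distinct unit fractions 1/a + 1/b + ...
1/8 + 1/88

Greedy algorithm:
3/22: ceiling(22/3) = 8, use 1/8
1/88: ceiling(88/1) = 88, use 1/88
Result: 3/22 = 1/8 + 1/88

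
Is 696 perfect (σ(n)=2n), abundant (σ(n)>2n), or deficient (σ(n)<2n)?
abundant

Proper divisors of 696: sum = 1 + 2 + 3 + 4 + 6 + 8 + 12 + 24 + 29 + 58 + 87 + 116 + 174 + 232 + 348 = 1104
Since 1104 > 696, 696 is abundant.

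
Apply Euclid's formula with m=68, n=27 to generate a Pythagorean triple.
(3895, 3672, 5353)

Euclid's formula: a = m² - n², b = 2mn, c = m² + n²
m = 68, n = 27
a = 68² - 27² = 4624 - 729 = 3895
b = 2 × 68 × 27 = 3672
c = 68² + 27² = 4624 + 729 = 5353
Verification: 3895² + 3672² = 15171025 + 13483584 = 28654609 = 5353² ✓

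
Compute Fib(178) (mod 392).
239

Matrix identity: Q^n = [[F_(n+1), F_n], [F_n, F_(n-1)]] with Q = [[1,1],[1,0]].
n = 178 = 10110010₂. Square-and-multiply, entries mod 392:
Q^1 = [[1,1],[1,0]]
Q^2 = (Q^1)² = [[2,1],[1,1]]
Q^5 = (Q^2)²·Q = [[8,5],[5,3]]
Q^11 = (Q^5)²·Q = [[144,89],[89,55]]
Q^22 = (Q^11)² = [[41,71],[71,362]]
Q^44 = (Q^22)² = [[58,389],[389,61]]
Q^89 = (Q^44)²·Q = [[272,237],[237,35]]
Q^178 = (Q^89)² = [[9,239],[239,162]]
F_178 mod 392 = Q^178[0][1] = 239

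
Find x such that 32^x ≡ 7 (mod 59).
50

Baby-step giant-step with step n = ⌈√59⌉ = 8.
Baby steps 32^j mod 59 (j:value) for j=0..7: 0:1, 1:32, 2:21, 3:23, 4:28, 5:11, 6:57, 7:54.
Giant-step multiplier: 32^(-8) ≡ 32^(58-8) = 32^50 ≡ 7 (mod 59).
Giant steps γ_i = 7·7^i mod 59: γ_0=7, γ_1=49, γ_2=48, γ_3=41, γ_4=51, γ_5=3, γ_6=21 (in table at j=2).
x = i·n + j = 6·8 + 2 = 50.
Check: 32^50 ≡ 7 (mod 59).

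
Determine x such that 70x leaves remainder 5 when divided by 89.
x ≡ 70 (mod 89)

gcd(70, 89) = 1, which divides 5, so solutions exist.
Find 70^(-1) mod 89 by the extended Euclidean algorithm:
89 = 1 × 70 + 19  ⟹  19 = (1)·89 + (-1)·70
70 = 3 × 19 + 13  ⟹  13 = (-3)·89 + (4)·70
19 = 1 × 13 + 6  ⟹  6 = (4)·89 + (-5)·70
13 = 2 × 6 + 1  ⟹  1 = (-11)·89 + (14)·70
So (14)·70 ≡ 1 (mod 89), i.e. 70^(-1) ≡ 14 (mod 89).
x ≡ 14 × 5 = 70 ≡ 70 (mod 89).
Check: 70 × 70 = 4900 ≡ 5 (mod 89).
Unique solution: x ≡ 70 (mod 89)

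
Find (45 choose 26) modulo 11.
0

Using Lucas' theorem:
Write n=45 and k=26 in base 11:
n in base 11: [4, 1]
k in base 11: [2, 4]
C(45,26) mod 11 = ∏ C(n_i, k_i) mod 11
Digit binomials (mod 11): C(4,2) = 6; C(1,4) = 0 (k_i > n_i)
Product: 6 × 0 = 0 ≡ 0 (mod 11)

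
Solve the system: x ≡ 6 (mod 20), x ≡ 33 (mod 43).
506

Using Chinese Remainder Theorem:
M = 20 × 43 = 860
M1 = 43, M2 = 20
y1 = 43^(-1) mod 20 = 7
y2 = 20^(-1) mod 43 = 28
x = (6×43×7 + 33×20×28) mod 860 = 506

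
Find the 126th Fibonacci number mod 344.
8

Matrix identity: Q^n = [[F_(n+1), F_n], [F_n, F_(n-1)]] with Q = [[1,1],[1,0]].
n = 126 = 1111110₂. Square-and-multiply, entries mod 344:
Q^1 = [[1,1],[1,0]]
Q^3 = (Q^1)²·Q = [[3,2],[2,1]]
Q^7 = (Q^3)²·Q = [[21,13],[13,8]]
Q^15 = (Q^7)²·Q = [[299,266],[266,33]]
Q^31 = (Q^15)²·Q = [[101,197],[197,248]]
Q^63 = (Q^31)²·Q = [[115,162],[162,297]]
Q^126 = (Q^63)² = [[253,8],[8,245]]
F_126 mod 344 = Q^126[0][1] = 8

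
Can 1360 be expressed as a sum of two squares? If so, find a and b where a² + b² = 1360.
8² + 36² (a=8, b=36)

Factorization: 1360 = 2^4 × 5 × 17
By Fermat: n is sum of two squares iff every prime p ≡ 3 (mod 4) appears to even power.
All primes ≡ 3 (mod 4) appear to even power.
Search a = 0, 1, 2, … for 1360 - a² a perfect square: first hit at a = 8: 1360 - 64 = 1296 = 36².
1360 = 8² + 36² = 64 + 1296 ✓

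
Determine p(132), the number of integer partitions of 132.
6620830889

p(n) counts ways to write n as a sum of positive integers (order ignored).
Euler's pentagonal recurrence: p(k) = p(k-1) + p(k-2) - p(k-5) - p(k-7) + p(k-12) + p(k-15) - ... (offsets j(3j∓1)/2, signs ++--, p(0)=1, p(<0)=0).
DP table for k = 0..131: p(0)=1, p(1)=1, p(2)=2, p(3)=3, p(4)=5, p(5)=7, p(6)=11, p(7)=15, p(8)=22, p(9)=30, p(10)=42, p(11)=56, p(12)=77, p(13)=101, p(14)=135, p(15)=176, p(16)=231, p(17)=297, p(18)=385, p(19)=490, p(20)=627, p(21)=792, p(22)=1002, p(23)=1255, p(24)=1575, p(25)=1958, p(26)=2436, p(27)=3010, p(28)=3718, p(29)=4565, p(30)=5604, p(31)=6842, p(32)=8349, p(33)=10143, p(34)=12310, p(35)=14883, p(36)=17977, p(37)=21637, p(38)=26015, p(39)=31185, p(40)=37338, p(41)=44583, p(42)=53174, p(43)=63261, p(44)=75175, p(45)=89134, p(46)=105558, p(47)=124754, p(48)=147273, p(49)=173525, p(50)=204226, p(51)=239943, p(52)=281589, p(53)=329931, p(54)=386155, p(55)=451276, p(56)=526823, p(57)=614154, p(58)=715220, p(59)=831820, p(60)=966467, p(61)=1121505, p(62)=1300156, p(63)=1505499, p(64)=1741630, p(65)=2012558, p(66)=2323520, p(67)=2679689, p(68)=3087735, p(69)=3554345, p(70)=4087968, p(71)=4697205, p(72)=5392783, p(73)=6185689, p(74)=7089500, p(75)=8118264, p(76)=9289091, p(77)=10619863, p(78)=12132164, p(79)=13848650, p(80)=15796476, p(81)=18004327, p(82)=20506255, p(83)=23338469, p(84)=26543660, p(85)=30167357, p(86)=34262962, p(87)=38887673, p(88)=44108109, p(89)=49995925, p(90)=56634173, p(91)=64112359, p(92)=72533807, p(93)=82010177, p(94)=92669720, p(95)=104651419, p(96)=118114304, p(97)=133230930, p(98)=150198136, p(99)=169229875, p(100)=190569292, p(101)=214481126, p(102)=241265379, p(103)=271248950, p(104)=304801365, p(105)=342325709, p(106)=384276336, p(107)=431149389, p(108)=483502844, p(109)=541946240, p(110)=607163746, p(111)=679903203, p(112)=761002156, p(113)=851376628, p(114)=952050665, p(115)=1064144451, p(116)=1188908248, p(117)=1327710076, p(118)=1482074143, p(119)=1653668665, p(120)=1844349560, p(121)=2056148051, p(122)=2291320912, p(123)=2552338241, p(124)=2841940500, p(125)=3163127352, p(126)=3519222692, p(127)=3913864295, p(128)=4351078600, p(129)=4835271870, p(130)=5371315400, p(131)=5964539504.
Final step: p(132) = p(131) + p(130) - p(127) - p(125) + p(120) + p(117) - p(110) - p(106) + p(97) + p(92) - p(81) - p(75) + p(62) + p(55) - p(40) - p(32) + p(15) + p(6)
= 5964539504 + 5371315400 - 3913864295 - 3163127352 + 1844349560 + 1327710076 - 607163746 - 384276336 + 133230930 + 72533807 - 18004327 - 8118264 + 1300156 + 451276 - 37338 - 8349 + 176 + 11
= 6620830889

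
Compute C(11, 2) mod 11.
0

Using Lucas' theorem:
Write n=11 and k=2 in base 11:
n in base 11: [1, 0]
k in base 11: [0, 2]
C(11,2) mod 11 = ∏ C(n_i, k_i) mod 11
Digit binomials (mod 11): C(1,0) = 1; C(0,2) = 0 (k_i > n_i)
Product: 1 × 0 = 0 ≡ 0 (mod 11)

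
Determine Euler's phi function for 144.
48

144 = 2^4 × 3^2
φ(n) = n × ∏(1 - 1/p) for each prime p dividing n
φ(144) = 144 × (1 - 1/2) × (1 - 1/3) = 48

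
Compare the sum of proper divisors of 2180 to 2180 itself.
abundant

Proper divisors of 2180: sum = 1 + 2 + 4 + 5 + 10 + 20 + 109 + 218 + 436 + 545 + 1090 = 2440
Since 2440 > 2180, 2180 is abundant.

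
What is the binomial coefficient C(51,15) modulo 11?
8

Using Lucas' theorem:
Write n=51 and k=15 in base 11:
n in base 11: [4, 7]
k in base 11: [1, 4]
C(51,15) mod 11 = ∏ C(n_i, k_i) mod 11
Digit binomials (mod 11): C(4,1) = 4; C(7,4) = 35 ≡ 2
Product: 4 × 2 = 8 ≡ 8 (mod 11)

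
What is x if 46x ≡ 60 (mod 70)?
x ≡ 15 (mod 35)

gcd(46, 70) = 2, which divides 60, so solutions exist.
Divide through by 2: 23x ≡ 30 (mod 35).
Find 23^(-1) mod 35 by the extended Euclidean algorithm:
35 = 1 × 23 + 12  ⟹  12 = (1)·35 + (-1)·23
23 = 1 × 12 + 11  ⟹  11 = (-1)·35 + (2)·23
12 = 1 × 11 + 1  ⟹  1 = (2)·35 + (-3)·23
So (-3)·23 ≡ 1 (mod 35), i.e. 23^(-1) ≡ -3 ≡ 32 (mod 35).
x ≡ 32 × 30 = 960 ≡ 15 (mod 35).
Check: 46 × 15 = 690 ≡ 60 (mod 70).
x ≡ 15 (mod 35), giving 2 solutions mod 70.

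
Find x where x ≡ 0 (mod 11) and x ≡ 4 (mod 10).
44

Using Chinese Remainder Theorem:
M = 11 × 10 = 110
M1 = 10, M2 = 11
y1 = 10^(-1) mod 11 = 10
y2 = 11^(-1) mod 10 = 1
x = (0×10×10 + 4×11×1) mod 110 = 44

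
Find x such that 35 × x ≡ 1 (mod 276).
71

gcd(35, 276) = 1, so the inverse exists.
Extended Euclidean algorithm on (276, 35):
276 = 7 × 35 + 31  ⟹  31 = (1)·276 + (-7)·35
35 = 1 × 31 + 4  ⟹  4 = (-1)·276 + (8)·35
31 = 7 × 4 + 3  ⟹  3 = (8)·276 + (-63)·35
4 = 1 × 3 + 1  ⟹  1 = (-9)·276 + (71)·35
So (71)·35 ≡ 1 (mod 276), i.e. 35^(-1) ≡ 71 (mod 276).
Check: 35 × 71 = 2485 ≡ 1 (mod 276)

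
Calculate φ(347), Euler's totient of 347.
346

347 = 347
φ(n) = n × ∏(1 - 1/p) for each prime p dividing n
φ(347) = 347 × (1 - 1/347) = 346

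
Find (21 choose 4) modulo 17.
1

Using Lucas' theorem:
Write n=21 and k=4 in base 17:
n in base 17: [1, 4]
k in base 17: [0, 4]
C(21,4) mod 17 = ∏ C(n_i, k_i) mod 17
Digit binomials (mod 17): C(1,0) = 1; C(4,4) = 1
Product: 1 × 1 = 1 ≡ 1 (mod 17)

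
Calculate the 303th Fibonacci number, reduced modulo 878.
400

Matrix identity: Q^n = [[F_(n+1), F_n], [F_n, F_(n-1)]] with Q = [[1,1],[1,0]].
n = 303 = 100101111₂. Square-and-multiply, entries mod 878:
Q^1 = [[1,1],[1,0]]
Q^2 = (Q^1)² = [[2,1],[1,1]]
Q^4 = (Q^2)² = [[5,3],[3,2]]
Q^9 = (Q^4)²·Q = [[55,34],[34,21]]
Q^18 = (Q^9)² = [[669,828],[828,719]]
Q^37 = (Q^18)²·Q = [[487,525],[525,840]]
Q^75 = (Q^37)²·Q = [[463,42],[42,421]]
Q^151 = (Q^75)²·Q = [[397,145],[145,252]]
Q^303 = (Q^151)²·Q = [[559,400],[400,159]]
F_303 mod 878 = Q^303[0][1] = 400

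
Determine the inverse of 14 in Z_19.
15

gcd(14, 19) = 1, so the inverse exists.
Extended Euclidean algorithm on (19, 14):
19 = 1 × 14 + 5  ⟹  5 = (1)·19 + (-1)·14
14 = 2 × 5 + 4  ⟹  4 = (-2)·19 + (3)·14
5 = 1 × 4 + 1  ⟹  1 = (3)·19 + (-4)·14
So (-4)·14 ≡ 1 (mod 19), i.e. 14^(-1) ≡ -4 ≡ 15 (mod 19).
Check: 14 × 15 = 210 ≡ 1 (mod 19)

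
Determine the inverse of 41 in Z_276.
101

gcd(41, 276) = 1, so the inverse exists.
Extended Euclidean algorithm on (276, 41):
276 = 6 × 41 + 30  ⟹  30 = (1)·276 + (-6)·41
41 = 1 × 30 + 11  ⟹  11 = (-1)·276 + (7)·41
30 = 2 × 11 + 8  ⟹  8 = (3)·276 + (-20)·41
11 = 1 × 8 + 3  ⟹  3 = (-4)·276 + (27)·41
8 = 2 × 3 + 2  ⟹  2 = (11)·276 + (-74)·41
3 = 1 × 2 + 1  ⟹  1 = (-15)·276 + (101)·41
So (101)·41 ≡ 1 (mod 276), i.e. 41^(-1) ≡ 101 (mod 276).
Check: 41 × 101 = 4141 ≡ 1 (mod 276)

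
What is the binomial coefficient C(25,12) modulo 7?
0

Using Lucas' theorem:
Write n=25 and k=12 in base 7:
n in base 7: [3, 4]
k in base 7: [1, 5]
C(25,12) mod 7 = ∏ C(n_i, k_i) mod 7
Digit binomials (mod 7): C(3,1) = 3; C(4,5) = 0 (k_i > n_i)
Product: 3 × 0 = 0 ≡ 0 (mod 7)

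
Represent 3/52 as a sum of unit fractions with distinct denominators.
1/18 + 1/468

Greedy algorithm:
3/52: ceiling(52/3) = 18, use 1/18
1/468: ceiling(468/1) = 468, use 1/468
Result: 3/52 = 1/18 + 1/468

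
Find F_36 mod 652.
204

Matrix identity: Q^n = [[F_(n+1), F_n], [F_n, F_(n-1)]] with Q = [[1,1],[1,0]].
n = 36 = 100100₂. Square-and-multiply, entries mod 652:
Q^1 = [[1,1],[1,0]]
Q^2 = (Q^1)² = [[2,1],[1,1]]
Q^4 = (Q^2)² = [[5,3],[3,2]]
Q^9 = (Q^4)²·Q = [[55,34],[34,21]]
Q^18 = (Q^9)² = [[269,628],[628,293]]
Q^36 = (Q^18)² = [[565,204],[204,361]]
F_36 mod 652 = Q^36[0][1] = 204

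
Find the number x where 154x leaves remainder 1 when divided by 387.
289

gcd(154, 387) = 1, so the inverse exists.
Extended Euclidean algorithm on (387, 154):
387 = 2 × 154 + 79  ⟹  79 = (1)·387 + (-2)·154
154 = 1 × 79 + 75  ⟹  75 = (-1)·387 + (3)·154
79 = 1 × 75 + 4  ⟹  4 = (2)·387 + (-5)·154
75 = 18 × 4 + 3  ⟹  3 = (-37)·387 + (93)·154
4 = 1 × 3 + 1  ⟹  1 = (39)·387 + (-98)·154
So (-98)·154 ≡ 1 (mod 387), i.e. 154^(-1) ≡ -98 ≡ 289 (mod 387).
Check: 154 × 289 = 44506 ≡ 1 (mod 387)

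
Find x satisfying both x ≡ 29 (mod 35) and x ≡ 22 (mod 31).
239

Using Chinese Remainder Theorem:
M = 35 × 31 = 1085
M1 = 31, M2 = 35
y1 = 31^(-1) mod 35 = 26
y2 = 35^(-1) mod 31 = 8
x = (29×31×26 + 22×35×8) mod 1085 = 239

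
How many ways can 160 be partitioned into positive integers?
107438159466

p(n) counts ways to write n as a sum of positive integers (order ignored).
Euler's pentagonal recurrence: p(k) = p(k-1) + p(k-2) - p(k-5) - p(k-7) + p(k-12) + p(k-15) - ... (offsets j(3j∓1)/2, signs ++--, p(0)=1, p(<0)=0).
DP table for k = 0..159: p(0)=1, p(1)=1, p(2)=2, p(3)=3, p(4)=5, p(5)=7, p(6)=11, p(7)=15, p(8)=22, p(9)=30, p(10)=42, p(11)=56, p(12)=77, p(13)=101, p(14)=135, p(15)=176, p(16)=231, p(17)=297, p(18)=385, p(19)=490, p(20)=627, p(21)=792, p(22)=1002, p(23)=1255, p(24)=1575, p(25)=1958, p(26)=2436, p(27)=3010, p(28)=3718, p(29)=4565, p(30)=5604, p(31)=6842, p(32)=8349, p(33)=10143, p(34)=12310, p(35)=14883, p(36)=17977, p(37)=21637, p(38)=26015, p(39)=31185, p(40)=37338, p(41)=44583, p(42)=53174, p(43)=63261, p(44)=75175, p(45)=89134, p(46)=105558, p(47)=124754, p(48)=147273, p(49)=173525, p(50)=204226, p(51)=239943, p(52)=281589, p(53)=329931, p(54)=386155, p(55)=451276, p(56)=526823, p(57)=614154, p(58)=715220, p(59)=831820, p(60)=966467, p(61)=1121505, p(62)=1300156, p(63)=1505499, p(64)=1741630, p(65)=2012558, p(66)=2323520, p(67)=2679689, p(68)=3087735, p(69)=3554345, p(70)=4087968, p(71)=4697205, p(72)=5392783, p(73)=6185689, p(74)=7089500, p(75)=8118264, p(76)=9289091, p(77)=10619863, p(78)=12132164, p(79)=13848650, p(80)=15796476, p(81)=18004327, p(82)=20506255, p(83)=23338469, p(84)=26543660, p(85)=30167357, p(86)=34262962, p(87)=38887673, p(88)=44108109, p(89)=49995925, p(90)=56634173, p(91)=64112359, p(92)=72533807, p(93)=82010177, p(94)=92669720, p(95)=104651419, p(96)=118114304, p(97)=133230930, p(98)=150198136, p(99)=169229875, p(100)=190569292, p(101)=214481126, p(102)=241265379, p(103)=271248950, p(104)=304801365, p(105)=342325709, p(106)=384276336, p(107)=431149389, p(108)=483502844, p(109)=541946240, p(110)=607163746, p(111)=679903203, p(112)=761002156, p(113)=851376628, p(114)=952050665, p(115)=1064144451, p(116)=1188908248, p(117)=1327710076, p(118)=1482074143, p(119)=1653668665, p(120)=1844349560, p(121)=2056148051, p(122)=2291320912, p(123)=2552338241, p(124)=2841940500, p(125)=3163127352, p(126)=3519222692, p(127)=3913864295, p(128)=4351078600, p(129)=4835271870, p(130)=5371315400, p(131)=5964539504, p(132)=6620830889, p(133)=7346629512, p(134)=8149040695, p(135)=9035836076, p(136)=10015581680, p(137)=11097645016, p(138)=12292341831, p(139)=13610949895, p(140)=15065878135, p(141)=16670689208, p(142)=18440293320, p(143)=20390982757, p(144)=22540654445, p(145)=24908858009, p(146)=27517052599, p(147)=30388671978, p(148)=33549419497, p(149)=37027355200, p(150)=40853235313, p(151)=45060624582, p(152)=49686288421, p(153)=54770336324, p(154)=60356673280, p(155)=66493182097, p(156)=73232243759, p(157)=80630964769, p(158)=88751778802, p(159)=97662728555.
Final step: p(160) = p(159) + p(158) - p(155) - p(153) + p(148) + p(145) - p(138) - p(134) + p(125) + p(120) - p(109) - p(103) + p(90) + p(83) - p(68) - p(60) + p(43) + p(34) - p(15) - p(5)
= 97662728555 + 88751778802 - 66493182097 - 54770336324 + 33549419497 + 24908858009 - 12292341831 - 8149040695 + 3163127352 + 1844349560 - 541946240 - 271248950 + 56634173 + 23338469 - 3087735 - 966467 + 63261 + 12310 - 176 - 7
= 107438159466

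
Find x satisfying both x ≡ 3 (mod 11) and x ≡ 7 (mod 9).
25

Using Chinese Remainder Theorem:
M = 11 × 9 = 99
M1 = 9, M2 = 11
y1 = 9^(-1) mod 11 = 5
y2 = 11^(-1) mod 9 = 5
x = (3×9×5 + 7×11×5) mod 99 = 25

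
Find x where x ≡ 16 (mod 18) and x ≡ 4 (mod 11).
70

Using Chinese Remainder Theorem:
M = 18 × 11 = 198
M1 = 11, M2 = 18
y1 = 11^(-1) mod 18 = 5
y2 = 18^(-1) mod 11 = 8
x = (16×11×5 + 4×18×8) mod 198 = 70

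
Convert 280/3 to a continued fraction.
[93; 3]

Euclidean algorithm steps:
280 = 93 × 3 + 1
3 = 3 × 1 + 0
Continued fraction: [93; 3]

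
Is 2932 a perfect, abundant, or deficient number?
deficient

Proper divisors of 2932: sum = 1 + 2 + 4 + 733 + 1466 = 2206
Since 2206 < 2932, 2932 is deficient.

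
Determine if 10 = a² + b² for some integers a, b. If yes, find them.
1² + 3² (a=1, b=3)

Factorization: 10 = 2 × 5
By Fermat: n is sum of two squares iff every prime p ≡ 3 (mod 4) appears to even power.
All primes ≡ 3 (mod 4) appear to even power.
Search a = 0, 1, 2, … for 10 - a² a perfect square: first hit at a = 1: 10 - 1 = 9 = 3².
10 = 1² + 3² = 1 + 9 ✓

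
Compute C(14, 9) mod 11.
0

Using Lucas' theorem:
Write n=14 and k=9 in base 11:
n in base 11: [1, 3]
k in base 11: [0, 9]
C(14,9) mod 11 = ∏ C(n_i, k_i) mod 11
Digit binomials (mod 11): C(1,0) = 1; C(3,9) = 0 (k_i > n_i)
Product: 1 × 0 = 0 ≡ 0 (mod 11)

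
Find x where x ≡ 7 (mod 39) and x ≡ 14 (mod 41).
670

Using Chinese Remainder Theorem:
M = 39 × 41 = 1599
M1 = 41, M2 = 39
y1 = 41^(-1) mod 39 = 20
y2 = 39^(-1) mod 41 = 20
x = (7×41×20 + 14×39×20) mod 1599 = 670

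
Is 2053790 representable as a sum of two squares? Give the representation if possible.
Not possible

Factorization: 2053790 = 2 × 5 × 59^3
By Fermat: n is sum of two squares iff every prime p ≡ 3 (mod 4) appears to even power.
Prime(s) ≡ 3 (mod 4) with odd exponent: [(59, 3)]
Therefore 2053790 cannot be expressed as a² + b².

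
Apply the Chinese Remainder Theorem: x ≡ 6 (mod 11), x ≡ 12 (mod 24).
204

Using Chinese Remainder Theorem:
M = 11 × 24 = 264
M1 = 24, M2 = 11
y1 = 24^(-1) mod 11 = 6
y2 = 11^(-1) mod 24 = 11
x = (6×24×6 + 12×11×11) mod 264 = 204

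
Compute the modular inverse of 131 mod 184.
59

gcd(131, 184) = 1, so the inverse exists.
Extended Euclidean algorithm on (184, 131):
184 = 1 × 131 + 53  ⟹  53 = (1)·184 + (-1)·131
131 = 2 × 53 + 25  ⟹  25 = (-2)·184 + (3)·131
53 = 2 × 25 + 3  ⟹  3 = (5)·184 + (-7)·131
25 = 8 × 3 + 1  ⟹  1 = (-42)·184 + (59)·131
So (59)·131 ≡ 1 (mod 184), i.e. 131^(-1) ≡ 59 (mod 184).
Check: 131 × 59 = 7729 ≡ 1 (mod 184)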